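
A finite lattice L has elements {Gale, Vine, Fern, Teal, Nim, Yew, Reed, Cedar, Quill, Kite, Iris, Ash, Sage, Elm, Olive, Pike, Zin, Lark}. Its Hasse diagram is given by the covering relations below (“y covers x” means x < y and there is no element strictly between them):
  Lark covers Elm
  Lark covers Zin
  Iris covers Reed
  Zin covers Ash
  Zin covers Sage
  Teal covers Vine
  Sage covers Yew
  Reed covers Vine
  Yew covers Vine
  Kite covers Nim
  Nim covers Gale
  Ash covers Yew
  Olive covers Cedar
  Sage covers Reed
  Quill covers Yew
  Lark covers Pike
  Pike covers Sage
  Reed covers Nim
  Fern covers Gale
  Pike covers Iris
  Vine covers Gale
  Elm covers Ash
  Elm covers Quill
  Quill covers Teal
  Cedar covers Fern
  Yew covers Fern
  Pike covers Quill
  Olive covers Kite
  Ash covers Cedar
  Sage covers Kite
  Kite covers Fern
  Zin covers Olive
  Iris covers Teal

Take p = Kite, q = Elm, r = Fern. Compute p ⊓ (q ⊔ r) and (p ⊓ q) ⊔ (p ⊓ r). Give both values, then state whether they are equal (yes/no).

q ⊔ r = Elm, so p ⊓ (q ⊔ r) = Kite ⊓ Elm = Fern.
p ⊓ q = Fern and p ⊓ r = Fern, so (p ⊓ q) ⊔ (p ⊓ r) = Fern ⊔ Fern = Fern.
Equal: yes.

Fern; Fern; yes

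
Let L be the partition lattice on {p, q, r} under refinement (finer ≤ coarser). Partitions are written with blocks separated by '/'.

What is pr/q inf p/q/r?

p/q/r

The meet (common refinement) of pr/q and p/q/r intersects blocks pairwise, giving p/q/r.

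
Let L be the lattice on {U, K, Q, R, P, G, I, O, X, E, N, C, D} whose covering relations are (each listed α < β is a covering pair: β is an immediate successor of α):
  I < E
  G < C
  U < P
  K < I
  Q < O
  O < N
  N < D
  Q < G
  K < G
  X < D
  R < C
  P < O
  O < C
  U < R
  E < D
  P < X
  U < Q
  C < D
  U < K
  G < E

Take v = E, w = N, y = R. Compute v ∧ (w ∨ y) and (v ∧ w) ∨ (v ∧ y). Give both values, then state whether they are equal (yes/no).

w ∨ y = D, so v ∧ (w ∨ y) = E ∧ D = E.
v ∧ w = Q and v ∧ y = U, so (v ∧ w) ∨ (v ∧ y) = Q ∨ U = Q.
Equal: no.

E; Q; no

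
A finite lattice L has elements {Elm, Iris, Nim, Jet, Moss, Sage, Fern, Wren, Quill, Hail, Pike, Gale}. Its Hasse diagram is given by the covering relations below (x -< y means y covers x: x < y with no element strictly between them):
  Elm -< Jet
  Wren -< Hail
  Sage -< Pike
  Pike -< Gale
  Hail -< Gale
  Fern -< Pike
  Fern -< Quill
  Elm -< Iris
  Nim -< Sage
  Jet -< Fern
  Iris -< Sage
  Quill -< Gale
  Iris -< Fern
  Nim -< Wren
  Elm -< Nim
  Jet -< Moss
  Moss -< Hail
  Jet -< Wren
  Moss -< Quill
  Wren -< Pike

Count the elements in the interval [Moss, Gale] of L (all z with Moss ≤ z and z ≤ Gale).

The interval [Moss, Gale] = {Gale, Hail, Moss, Quill}, which has 4 elements.

4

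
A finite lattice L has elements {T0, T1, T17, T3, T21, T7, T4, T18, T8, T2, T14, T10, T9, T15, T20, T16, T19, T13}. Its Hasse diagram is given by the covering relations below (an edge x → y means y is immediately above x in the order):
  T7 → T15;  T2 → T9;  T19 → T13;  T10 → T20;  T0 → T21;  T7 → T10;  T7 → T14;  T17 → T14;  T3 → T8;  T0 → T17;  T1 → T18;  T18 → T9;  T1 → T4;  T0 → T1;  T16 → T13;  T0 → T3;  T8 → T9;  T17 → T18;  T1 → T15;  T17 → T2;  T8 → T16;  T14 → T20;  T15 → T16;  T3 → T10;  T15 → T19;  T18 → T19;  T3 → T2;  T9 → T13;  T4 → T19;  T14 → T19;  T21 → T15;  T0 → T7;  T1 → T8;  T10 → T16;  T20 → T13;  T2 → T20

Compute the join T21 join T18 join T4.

Common upper bounds of {T21, T18, T4}: T13, T19.
The least among these is T19.

T19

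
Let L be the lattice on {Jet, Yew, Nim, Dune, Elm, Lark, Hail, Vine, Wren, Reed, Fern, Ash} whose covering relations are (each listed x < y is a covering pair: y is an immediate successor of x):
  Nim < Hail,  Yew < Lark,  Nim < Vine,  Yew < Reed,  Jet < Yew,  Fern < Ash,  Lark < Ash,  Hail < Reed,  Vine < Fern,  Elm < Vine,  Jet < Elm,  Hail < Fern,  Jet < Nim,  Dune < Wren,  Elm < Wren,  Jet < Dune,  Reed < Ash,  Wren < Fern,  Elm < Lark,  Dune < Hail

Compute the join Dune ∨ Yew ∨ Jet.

Common upper bounds of {Dune, Yew, Jet}: Ash, Reed.
The least among these is Reed.

Reed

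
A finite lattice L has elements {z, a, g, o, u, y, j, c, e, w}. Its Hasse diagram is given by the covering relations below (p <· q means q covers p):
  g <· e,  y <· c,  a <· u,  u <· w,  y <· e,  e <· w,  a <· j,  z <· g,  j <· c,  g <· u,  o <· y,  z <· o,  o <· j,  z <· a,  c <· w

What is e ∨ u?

Common upper bounds of {e, u}: w.
The least among these is w.

w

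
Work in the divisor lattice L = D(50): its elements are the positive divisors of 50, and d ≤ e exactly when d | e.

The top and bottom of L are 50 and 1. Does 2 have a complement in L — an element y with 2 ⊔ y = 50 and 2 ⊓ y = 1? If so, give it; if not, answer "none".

Need y with 2 ∨ y = 50 and 2 ∧ y = 1.
Checking each element gives: 25.

25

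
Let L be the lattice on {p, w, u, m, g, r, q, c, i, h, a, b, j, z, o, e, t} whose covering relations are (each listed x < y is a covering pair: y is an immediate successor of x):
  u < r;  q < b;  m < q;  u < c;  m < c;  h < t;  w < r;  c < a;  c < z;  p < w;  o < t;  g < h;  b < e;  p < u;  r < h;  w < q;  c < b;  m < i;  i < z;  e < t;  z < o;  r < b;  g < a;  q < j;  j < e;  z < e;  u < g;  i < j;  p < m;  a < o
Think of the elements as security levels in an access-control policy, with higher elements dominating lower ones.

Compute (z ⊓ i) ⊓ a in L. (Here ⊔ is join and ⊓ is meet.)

m

z ∧ i = i
i ∧ a = m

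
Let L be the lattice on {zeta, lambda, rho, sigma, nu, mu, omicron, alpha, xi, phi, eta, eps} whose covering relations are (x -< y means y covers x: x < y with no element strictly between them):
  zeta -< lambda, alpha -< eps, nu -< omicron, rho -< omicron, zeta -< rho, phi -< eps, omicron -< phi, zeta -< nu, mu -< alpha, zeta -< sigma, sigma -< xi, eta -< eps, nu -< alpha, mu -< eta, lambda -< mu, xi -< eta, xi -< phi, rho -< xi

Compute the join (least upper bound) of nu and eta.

eps

Common upper bounds of {nu, eta}: eps.
The least among these is eps.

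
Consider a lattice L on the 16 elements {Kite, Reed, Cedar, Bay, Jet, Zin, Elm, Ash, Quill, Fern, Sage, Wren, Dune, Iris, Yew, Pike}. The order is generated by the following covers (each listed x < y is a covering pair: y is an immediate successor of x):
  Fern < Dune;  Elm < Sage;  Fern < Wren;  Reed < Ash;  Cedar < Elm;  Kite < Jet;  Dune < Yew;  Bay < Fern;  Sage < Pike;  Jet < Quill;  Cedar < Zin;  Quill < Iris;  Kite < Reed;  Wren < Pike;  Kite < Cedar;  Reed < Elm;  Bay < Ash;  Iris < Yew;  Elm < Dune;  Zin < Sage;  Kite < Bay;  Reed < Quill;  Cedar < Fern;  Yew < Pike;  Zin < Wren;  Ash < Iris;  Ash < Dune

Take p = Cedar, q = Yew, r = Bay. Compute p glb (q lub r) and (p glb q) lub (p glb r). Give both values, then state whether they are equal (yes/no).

q lub r = Yew, so p glb (q lub r) = Cedar glb Yew = Cedar.
p glb q = Cedar and p glb r = Kite, so (p glb q) lub (p glb r) = Cedar lub Kite = Cedar.
Equal: yes.

Cedar; Cedar; yes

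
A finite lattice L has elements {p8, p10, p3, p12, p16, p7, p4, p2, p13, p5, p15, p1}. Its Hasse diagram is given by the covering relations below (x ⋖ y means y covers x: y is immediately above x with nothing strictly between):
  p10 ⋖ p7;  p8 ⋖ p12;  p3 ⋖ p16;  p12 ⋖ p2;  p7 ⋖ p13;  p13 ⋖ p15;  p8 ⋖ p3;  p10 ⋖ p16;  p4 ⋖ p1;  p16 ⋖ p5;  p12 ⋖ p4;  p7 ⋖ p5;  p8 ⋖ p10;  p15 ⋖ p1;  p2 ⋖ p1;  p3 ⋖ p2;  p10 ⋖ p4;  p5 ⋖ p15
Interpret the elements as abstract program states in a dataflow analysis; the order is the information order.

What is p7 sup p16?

Common upper bounds of {p7, p16}: p1, p15, p5.
The least among these is p5.

p5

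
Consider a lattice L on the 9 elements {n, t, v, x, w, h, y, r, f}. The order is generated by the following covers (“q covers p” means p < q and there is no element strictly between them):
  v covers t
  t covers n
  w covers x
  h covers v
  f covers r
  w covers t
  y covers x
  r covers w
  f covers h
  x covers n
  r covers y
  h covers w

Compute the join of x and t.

w

Common upper bounds of {x, t}: f, h, r, w.
The least among these is w.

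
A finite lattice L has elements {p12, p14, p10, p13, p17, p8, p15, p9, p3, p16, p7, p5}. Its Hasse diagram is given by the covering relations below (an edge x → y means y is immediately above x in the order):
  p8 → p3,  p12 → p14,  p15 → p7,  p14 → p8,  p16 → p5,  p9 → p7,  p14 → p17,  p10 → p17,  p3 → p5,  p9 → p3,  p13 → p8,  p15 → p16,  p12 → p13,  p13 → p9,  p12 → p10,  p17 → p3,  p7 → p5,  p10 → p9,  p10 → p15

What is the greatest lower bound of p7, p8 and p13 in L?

Common lower bounds of {p7, p8, p13}: p12, p13.
The greatest among these is p13.

p13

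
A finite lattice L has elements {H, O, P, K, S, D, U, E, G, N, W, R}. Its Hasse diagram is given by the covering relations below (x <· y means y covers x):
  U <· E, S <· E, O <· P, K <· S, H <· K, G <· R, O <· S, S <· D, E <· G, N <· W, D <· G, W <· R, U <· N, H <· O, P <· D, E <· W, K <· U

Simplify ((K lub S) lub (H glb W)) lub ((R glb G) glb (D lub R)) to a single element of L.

K ∨ S = S
H ∧ W = H
S ∨ H = S
R ∧ G = G
D ∨ R = R
G ∧ R = G
S ∨ G = G

G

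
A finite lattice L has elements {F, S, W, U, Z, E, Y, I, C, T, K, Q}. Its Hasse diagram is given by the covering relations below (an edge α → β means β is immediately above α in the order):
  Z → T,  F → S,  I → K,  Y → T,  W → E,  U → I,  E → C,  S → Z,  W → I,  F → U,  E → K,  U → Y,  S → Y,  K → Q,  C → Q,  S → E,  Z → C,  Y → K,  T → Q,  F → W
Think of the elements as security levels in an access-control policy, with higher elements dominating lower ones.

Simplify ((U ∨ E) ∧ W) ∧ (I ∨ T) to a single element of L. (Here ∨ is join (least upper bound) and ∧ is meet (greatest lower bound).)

U ∨ E = K
K ∧ W = W
I ∨ T = Q
W ∧ Q = W

W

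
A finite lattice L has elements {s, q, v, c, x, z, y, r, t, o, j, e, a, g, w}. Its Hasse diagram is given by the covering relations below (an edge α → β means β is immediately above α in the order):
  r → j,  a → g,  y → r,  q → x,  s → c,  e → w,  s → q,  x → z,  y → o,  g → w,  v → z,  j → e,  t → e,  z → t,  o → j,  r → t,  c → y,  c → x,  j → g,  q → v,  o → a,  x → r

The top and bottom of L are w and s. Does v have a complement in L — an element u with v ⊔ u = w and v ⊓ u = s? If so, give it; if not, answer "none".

Need u with v ∨ u = w and v ∧ u = s.
Checking each element gives: a.

a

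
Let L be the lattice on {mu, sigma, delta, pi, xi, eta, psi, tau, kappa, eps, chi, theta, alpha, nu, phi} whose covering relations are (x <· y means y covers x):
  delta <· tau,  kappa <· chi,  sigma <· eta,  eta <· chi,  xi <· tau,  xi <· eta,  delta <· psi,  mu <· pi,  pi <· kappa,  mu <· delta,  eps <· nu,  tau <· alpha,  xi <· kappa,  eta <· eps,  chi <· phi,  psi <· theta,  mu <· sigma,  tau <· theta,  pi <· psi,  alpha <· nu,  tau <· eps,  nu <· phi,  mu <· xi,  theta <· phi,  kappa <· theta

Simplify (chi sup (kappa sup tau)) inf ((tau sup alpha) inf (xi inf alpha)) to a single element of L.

kappa ∨ tau = theta
chi ∨ theta = phi
tau ∨ alpha = alpha
xi ∧ alpha = xi
alpha ∧ xi = xi
phi ∧ xi = xi

xi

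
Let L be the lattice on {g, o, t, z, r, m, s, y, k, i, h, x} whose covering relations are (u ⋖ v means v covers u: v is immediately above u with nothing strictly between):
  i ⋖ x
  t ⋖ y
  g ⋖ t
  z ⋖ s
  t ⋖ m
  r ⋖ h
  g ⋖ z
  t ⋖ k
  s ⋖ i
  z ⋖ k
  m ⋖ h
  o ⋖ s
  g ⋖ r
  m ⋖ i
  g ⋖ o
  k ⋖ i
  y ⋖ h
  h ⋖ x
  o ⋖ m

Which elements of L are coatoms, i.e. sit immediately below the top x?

h, i

The coatoms are exactly the elements covered by x: h, i.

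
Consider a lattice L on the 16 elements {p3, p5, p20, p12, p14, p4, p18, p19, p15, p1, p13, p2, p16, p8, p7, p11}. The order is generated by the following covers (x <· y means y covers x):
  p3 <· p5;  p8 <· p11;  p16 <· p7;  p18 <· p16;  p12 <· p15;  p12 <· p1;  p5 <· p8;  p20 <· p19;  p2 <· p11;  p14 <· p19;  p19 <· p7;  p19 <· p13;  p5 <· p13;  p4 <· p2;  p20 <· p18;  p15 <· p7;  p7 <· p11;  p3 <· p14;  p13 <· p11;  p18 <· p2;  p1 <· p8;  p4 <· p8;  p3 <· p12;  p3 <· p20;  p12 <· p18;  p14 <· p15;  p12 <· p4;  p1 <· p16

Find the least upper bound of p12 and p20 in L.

p18

Common upper bounds of {p12, p20}: p11, p16, p18, p2, p7.
The least among these is p18.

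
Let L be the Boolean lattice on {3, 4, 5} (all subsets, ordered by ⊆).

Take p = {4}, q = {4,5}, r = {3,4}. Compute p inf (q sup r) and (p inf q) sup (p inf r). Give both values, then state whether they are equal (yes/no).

q sup r = {3,4,5}, so p inf (q sup r) = {4} inf {3,4,5} = {4}.
p inf q = {4} and p inf r = {4}, so (p inf q) sup (p inf r) = {4} sup {4} = {4}.
Equal: yes.

{4}; {4}; yes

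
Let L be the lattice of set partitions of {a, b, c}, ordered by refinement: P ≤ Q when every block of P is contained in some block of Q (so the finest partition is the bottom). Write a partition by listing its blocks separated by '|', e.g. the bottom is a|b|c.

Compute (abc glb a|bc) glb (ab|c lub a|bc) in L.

abc ∧ a|bc = a|bc
ab|c ∨ a|bc = abc
a|bc ∧ abc = a|bc

a|bc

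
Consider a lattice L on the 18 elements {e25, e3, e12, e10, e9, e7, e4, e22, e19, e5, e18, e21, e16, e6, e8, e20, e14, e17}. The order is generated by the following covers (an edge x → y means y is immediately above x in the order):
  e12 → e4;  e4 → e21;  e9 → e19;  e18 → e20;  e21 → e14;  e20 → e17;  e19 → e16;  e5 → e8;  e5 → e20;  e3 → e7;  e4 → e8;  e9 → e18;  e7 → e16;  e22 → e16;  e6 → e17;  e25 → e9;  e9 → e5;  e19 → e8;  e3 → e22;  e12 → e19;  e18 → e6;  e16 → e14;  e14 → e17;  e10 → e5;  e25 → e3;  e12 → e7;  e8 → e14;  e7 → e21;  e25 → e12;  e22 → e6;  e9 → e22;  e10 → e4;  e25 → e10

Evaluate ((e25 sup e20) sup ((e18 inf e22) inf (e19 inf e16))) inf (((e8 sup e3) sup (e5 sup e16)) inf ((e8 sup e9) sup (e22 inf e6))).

e5

e25 ∨ e20 = e20
e18 ∧ e22 = e9
e19 ∧ e16 = e19
e9 ∧ e19 = e9
e20 ∨ e9 = e20
e8 ∨ e3 = e14
e5 ∨ e16 = e14
e14 ∨ e14 = e14
e8 ∨ e9 = e8
e22 ∧ e6 = e22
e8 ∨ e22 = e14
e14 ∧ e14 = e14
e20 ∧ e14 = e5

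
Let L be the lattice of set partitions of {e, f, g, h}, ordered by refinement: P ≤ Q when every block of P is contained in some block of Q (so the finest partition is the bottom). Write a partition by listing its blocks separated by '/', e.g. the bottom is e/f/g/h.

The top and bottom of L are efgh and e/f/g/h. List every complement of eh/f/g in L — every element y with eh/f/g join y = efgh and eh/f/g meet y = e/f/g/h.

e/fgh, ef/gh, efg/h, eg/fh

Need y with eh/f/g ∨ y = efgh and eh/f/g ∧ y = e/f/g/h.
Checking each element gives: e/fgh, ef/gh, efg/h, eg/fh.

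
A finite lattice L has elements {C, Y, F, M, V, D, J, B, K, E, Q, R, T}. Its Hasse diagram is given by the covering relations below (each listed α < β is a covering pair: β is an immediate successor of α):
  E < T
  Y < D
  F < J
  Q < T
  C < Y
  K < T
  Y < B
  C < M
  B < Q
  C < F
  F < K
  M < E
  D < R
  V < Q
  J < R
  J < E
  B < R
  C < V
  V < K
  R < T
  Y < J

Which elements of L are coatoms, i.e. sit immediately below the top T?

E, K, Q, R

The coatoms are exactly the elements covered by T: E, K, Q, R.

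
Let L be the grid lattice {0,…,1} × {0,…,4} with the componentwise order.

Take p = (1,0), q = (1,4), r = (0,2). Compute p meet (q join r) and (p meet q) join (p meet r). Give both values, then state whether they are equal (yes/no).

q join r = (1,4), so p meet (q join r) = (1,0) meet (1,4) = (1,0).
p meet q = (1,0) and p meet r = (0,0), so (p meet q) join (p meet r) = (1,0) join (0,0) = (1,0).
Equal: yes.

(1,0); (1,0); yes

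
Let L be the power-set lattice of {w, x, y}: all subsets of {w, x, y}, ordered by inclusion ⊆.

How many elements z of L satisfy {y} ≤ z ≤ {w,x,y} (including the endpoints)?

4

The interval [{y}, {w,x,y}] = {{w,x,y}, {w,y}, {x,y}, {y}}, which has 4 elements.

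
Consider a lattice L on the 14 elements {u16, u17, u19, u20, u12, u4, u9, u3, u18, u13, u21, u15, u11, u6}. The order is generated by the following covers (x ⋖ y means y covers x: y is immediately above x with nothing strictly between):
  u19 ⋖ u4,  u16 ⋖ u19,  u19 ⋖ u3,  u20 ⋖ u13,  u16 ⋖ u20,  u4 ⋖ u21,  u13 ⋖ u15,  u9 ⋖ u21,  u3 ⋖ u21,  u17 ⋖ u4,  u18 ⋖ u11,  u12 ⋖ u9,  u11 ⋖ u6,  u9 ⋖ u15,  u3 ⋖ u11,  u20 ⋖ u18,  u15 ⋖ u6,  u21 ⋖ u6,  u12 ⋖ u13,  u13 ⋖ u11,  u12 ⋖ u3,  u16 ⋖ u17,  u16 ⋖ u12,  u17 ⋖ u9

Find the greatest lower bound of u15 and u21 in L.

Common lower bounds of {u15, u21}: u12, u16, u17, u9.
The greatest among these is u9.

u9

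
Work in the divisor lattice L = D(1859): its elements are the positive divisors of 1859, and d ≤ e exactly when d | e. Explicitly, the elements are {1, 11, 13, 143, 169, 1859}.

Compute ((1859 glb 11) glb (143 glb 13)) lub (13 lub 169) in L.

169

1859 ∧ 11 = 11
143 ∧ 13 = 13
11 ∧ 13 = 1
13 ∨ 169 = 169
1 ∨ 169 = 169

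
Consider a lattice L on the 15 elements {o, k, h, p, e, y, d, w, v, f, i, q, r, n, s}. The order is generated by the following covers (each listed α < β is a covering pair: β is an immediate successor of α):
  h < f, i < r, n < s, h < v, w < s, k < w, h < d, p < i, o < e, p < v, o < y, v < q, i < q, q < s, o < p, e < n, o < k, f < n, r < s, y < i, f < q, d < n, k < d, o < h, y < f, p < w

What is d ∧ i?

o

Common lower bounds of {d, i}: o.
The greatest among these is o.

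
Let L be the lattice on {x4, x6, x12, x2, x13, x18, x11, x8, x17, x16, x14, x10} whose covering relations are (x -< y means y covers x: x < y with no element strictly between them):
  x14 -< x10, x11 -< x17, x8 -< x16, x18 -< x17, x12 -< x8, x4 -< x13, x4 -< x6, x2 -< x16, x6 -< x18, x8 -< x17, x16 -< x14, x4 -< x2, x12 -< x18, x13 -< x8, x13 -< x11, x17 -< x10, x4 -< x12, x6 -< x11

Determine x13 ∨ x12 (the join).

x8

Common upper bounds of {x13, x12}: x10, x14, x16, x17, x8.
The least among these is x8.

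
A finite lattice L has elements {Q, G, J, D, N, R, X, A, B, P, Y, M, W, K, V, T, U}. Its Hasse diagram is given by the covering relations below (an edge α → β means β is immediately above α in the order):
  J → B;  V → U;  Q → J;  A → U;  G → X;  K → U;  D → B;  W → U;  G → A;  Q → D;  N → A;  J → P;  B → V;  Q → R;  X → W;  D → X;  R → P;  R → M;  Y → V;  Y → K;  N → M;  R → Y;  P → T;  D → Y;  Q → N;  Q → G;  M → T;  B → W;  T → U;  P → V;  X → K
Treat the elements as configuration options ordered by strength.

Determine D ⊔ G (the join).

Common upper bounds of {D, G}: K, U, W, X.
The least among these is X.

X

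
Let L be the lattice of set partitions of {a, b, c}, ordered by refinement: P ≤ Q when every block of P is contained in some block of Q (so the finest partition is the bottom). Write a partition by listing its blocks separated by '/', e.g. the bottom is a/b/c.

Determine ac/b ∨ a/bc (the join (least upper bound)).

abc

The join of ac/b and a/bc merges any blocks that overlap across the partitions, giving abc.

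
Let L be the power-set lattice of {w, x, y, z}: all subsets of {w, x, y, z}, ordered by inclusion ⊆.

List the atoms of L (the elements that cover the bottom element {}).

{w}, {x}, {y}, {z}

The atoms are exactly the elements that cover {}: {w}, {x}, {y}, {z}.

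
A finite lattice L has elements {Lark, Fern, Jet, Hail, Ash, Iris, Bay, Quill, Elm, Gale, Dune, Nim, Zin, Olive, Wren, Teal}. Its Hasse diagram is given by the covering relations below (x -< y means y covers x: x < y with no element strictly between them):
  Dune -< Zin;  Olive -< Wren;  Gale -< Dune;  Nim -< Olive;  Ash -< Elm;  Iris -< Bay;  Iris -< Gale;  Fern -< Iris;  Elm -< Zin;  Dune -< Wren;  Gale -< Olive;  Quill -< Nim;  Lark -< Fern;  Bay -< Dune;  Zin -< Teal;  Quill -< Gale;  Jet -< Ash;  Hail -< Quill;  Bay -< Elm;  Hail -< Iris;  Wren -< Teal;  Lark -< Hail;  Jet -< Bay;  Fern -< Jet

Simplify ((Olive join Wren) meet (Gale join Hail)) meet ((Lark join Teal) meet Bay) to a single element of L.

Iris

Olive ∨ Wren = Wren
Gale ∨ Hail = Gale
Wren ∧ Gale = Gale
Lark ∨ Teal = Teal
Teal ∧ Bay = Bay
Gale ∧ Bay = Iris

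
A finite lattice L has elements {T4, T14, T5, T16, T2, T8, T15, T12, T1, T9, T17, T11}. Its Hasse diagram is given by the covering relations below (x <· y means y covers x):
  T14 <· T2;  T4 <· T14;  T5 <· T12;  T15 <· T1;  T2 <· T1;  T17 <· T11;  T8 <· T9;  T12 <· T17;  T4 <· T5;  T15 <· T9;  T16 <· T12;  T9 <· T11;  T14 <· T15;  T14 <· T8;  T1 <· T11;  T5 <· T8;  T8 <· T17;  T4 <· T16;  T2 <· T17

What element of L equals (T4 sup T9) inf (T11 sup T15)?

T9

T4 ∨ T9 = T9
T11 ∨ T15 = T11
T9 ∧ T11 = T9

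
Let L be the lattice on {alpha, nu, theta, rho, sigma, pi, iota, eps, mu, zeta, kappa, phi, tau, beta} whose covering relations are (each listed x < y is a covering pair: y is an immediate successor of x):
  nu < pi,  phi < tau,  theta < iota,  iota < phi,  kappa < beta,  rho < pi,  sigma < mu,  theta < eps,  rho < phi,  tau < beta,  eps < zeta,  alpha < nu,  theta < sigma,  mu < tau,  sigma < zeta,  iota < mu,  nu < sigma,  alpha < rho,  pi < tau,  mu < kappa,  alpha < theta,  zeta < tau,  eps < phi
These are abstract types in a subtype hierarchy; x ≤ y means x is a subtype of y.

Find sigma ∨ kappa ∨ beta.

Common upper bounds of {sigma, kappa, beta}: beta.
The least among these is beta.

beta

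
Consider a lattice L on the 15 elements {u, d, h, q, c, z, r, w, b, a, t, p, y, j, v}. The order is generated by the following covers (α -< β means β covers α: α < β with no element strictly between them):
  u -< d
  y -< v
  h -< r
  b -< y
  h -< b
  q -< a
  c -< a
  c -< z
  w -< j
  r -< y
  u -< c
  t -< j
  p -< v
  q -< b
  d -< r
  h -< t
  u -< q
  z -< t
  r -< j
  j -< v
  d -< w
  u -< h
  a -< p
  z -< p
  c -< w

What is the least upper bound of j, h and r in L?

j

Common upper bounds of {j, h, r}: j, v.
The least among these is j.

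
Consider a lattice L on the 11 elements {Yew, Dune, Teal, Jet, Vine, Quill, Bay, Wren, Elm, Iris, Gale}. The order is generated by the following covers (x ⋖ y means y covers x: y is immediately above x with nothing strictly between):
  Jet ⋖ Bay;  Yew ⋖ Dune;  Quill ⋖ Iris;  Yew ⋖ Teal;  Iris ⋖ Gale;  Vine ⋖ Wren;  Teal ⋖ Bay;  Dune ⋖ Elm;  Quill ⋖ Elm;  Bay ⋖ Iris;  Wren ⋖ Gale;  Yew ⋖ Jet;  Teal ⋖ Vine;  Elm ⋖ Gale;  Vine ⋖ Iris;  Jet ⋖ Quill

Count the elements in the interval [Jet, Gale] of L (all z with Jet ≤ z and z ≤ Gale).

The interval [Jet, Gale] = {Bay, Elm, Gale, Iris, Jet, Quill}, which has 6 elements.

6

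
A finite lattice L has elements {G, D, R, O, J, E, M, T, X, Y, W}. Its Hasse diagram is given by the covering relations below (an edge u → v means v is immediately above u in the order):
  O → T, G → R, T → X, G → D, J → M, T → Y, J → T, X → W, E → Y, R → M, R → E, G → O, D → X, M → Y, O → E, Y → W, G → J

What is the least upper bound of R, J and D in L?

Common upper bounds of {R, J, D}: W.
The least among these is W.

W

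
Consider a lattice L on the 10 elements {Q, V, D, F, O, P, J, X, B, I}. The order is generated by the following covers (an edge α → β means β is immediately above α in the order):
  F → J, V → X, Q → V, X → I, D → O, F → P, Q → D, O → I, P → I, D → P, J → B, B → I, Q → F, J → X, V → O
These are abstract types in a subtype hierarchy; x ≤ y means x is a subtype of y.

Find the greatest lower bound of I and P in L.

Common lower bounds of {I, P}: D, F, P, Q.
The greatest among these is P.

P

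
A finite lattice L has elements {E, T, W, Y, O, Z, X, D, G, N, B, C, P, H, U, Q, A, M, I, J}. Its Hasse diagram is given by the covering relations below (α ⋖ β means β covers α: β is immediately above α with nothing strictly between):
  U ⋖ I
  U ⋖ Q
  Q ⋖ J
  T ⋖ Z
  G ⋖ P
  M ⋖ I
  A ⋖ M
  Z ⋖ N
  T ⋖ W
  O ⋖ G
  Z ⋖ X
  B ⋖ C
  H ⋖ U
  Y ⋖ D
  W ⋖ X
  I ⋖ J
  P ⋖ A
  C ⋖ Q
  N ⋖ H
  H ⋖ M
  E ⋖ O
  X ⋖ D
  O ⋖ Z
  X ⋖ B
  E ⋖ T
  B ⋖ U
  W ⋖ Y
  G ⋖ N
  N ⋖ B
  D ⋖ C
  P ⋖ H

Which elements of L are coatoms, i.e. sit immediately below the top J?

The coatoms are exactly the elements covered by J: I, Q.

I, Q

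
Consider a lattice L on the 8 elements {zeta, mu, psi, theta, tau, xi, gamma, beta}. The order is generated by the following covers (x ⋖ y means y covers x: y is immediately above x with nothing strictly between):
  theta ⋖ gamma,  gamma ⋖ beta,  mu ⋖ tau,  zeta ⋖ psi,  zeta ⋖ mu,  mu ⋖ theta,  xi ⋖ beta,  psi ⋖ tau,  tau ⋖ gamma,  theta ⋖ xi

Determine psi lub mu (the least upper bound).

Common upper bounds of {psi, mu}: beta, gamma, tau.
The least among these is tau.

tau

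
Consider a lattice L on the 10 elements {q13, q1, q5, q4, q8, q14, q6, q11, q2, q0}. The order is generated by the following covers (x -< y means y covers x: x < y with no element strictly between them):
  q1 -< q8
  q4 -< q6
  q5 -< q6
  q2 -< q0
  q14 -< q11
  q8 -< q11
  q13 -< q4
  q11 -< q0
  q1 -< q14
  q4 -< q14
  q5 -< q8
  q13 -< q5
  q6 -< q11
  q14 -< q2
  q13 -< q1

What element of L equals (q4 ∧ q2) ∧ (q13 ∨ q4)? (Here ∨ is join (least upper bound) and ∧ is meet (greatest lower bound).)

q4

q4 ∧ q2 = q4
q13 ∨ q4 = q4
q4 ∧ q4 = q4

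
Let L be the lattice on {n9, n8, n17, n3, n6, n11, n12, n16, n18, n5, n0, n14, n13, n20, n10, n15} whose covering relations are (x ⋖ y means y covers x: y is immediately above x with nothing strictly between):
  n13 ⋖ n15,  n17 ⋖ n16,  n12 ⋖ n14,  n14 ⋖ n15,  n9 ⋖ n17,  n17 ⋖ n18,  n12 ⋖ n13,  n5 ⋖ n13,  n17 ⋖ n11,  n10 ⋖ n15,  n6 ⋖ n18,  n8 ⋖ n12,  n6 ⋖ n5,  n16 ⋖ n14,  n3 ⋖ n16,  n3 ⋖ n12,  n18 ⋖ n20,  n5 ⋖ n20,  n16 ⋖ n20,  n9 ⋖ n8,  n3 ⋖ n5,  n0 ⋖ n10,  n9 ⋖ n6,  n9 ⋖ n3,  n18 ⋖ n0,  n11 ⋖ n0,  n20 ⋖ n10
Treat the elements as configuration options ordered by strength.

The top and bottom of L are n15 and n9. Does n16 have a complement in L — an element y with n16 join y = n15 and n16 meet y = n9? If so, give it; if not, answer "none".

none

For every candidate y, either n16 ∨ y ≠ n15 or n16 ∧ y ≠ n9; no complement exists.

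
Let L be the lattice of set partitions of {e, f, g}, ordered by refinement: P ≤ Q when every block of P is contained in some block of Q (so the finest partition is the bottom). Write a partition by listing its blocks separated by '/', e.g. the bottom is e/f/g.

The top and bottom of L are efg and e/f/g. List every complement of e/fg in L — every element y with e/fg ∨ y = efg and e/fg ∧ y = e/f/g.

ef/g, eg/f

Need y with e/fg ∨ y = efg and e/fg ∧ y = e/f/g.
Checking each element gives: ef/g, eg/f.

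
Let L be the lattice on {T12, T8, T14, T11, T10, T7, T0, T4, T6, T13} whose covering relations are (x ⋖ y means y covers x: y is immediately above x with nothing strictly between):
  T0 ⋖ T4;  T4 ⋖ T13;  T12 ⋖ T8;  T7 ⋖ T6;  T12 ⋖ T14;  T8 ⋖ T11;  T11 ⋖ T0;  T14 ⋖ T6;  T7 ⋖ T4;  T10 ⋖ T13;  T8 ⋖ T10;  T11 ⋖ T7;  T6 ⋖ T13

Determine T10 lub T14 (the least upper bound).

Common upper bounds of {T10, T14}: T13.
The least among these is T13.

T13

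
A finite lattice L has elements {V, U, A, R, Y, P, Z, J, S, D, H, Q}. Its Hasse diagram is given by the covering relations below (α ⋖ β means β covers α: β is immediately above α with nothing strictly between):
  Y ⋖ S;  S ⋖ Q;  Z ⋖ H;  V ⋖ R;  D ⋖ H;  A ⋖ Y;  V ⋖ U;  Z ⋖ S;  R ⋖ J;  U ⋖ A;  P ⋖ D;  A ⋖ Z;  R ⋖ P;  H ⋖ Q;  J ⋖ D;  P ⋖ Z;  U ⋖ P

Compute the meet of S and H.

Z

Common lower bounds of {S, H}: A, P, R, U, V, Z.
The greatest among these is Z.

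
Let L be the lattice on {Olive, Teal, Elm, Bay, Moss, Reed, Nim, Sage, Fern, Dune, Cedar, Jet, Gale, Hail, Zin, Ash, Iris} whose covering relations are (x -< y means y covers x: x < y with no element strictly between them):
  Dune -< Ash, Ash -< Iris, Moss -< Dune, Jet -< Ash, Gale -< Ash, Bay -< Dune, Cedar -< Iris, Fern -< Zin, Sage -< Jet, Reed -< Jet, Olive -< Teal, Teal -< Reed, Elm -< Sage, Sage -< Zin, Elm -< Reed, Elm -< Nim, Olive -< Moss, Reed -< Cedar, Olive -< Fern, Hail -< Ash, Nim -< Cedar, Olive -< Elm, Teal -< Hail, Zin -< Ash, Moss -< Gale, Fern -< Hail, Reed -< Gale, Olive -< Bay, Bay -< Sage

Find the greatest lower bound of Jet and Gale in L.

Common lower bounds of {Jet, Gale}: Elm, Olive, Reed, Teal.
The greatest among these is Reed.

Reed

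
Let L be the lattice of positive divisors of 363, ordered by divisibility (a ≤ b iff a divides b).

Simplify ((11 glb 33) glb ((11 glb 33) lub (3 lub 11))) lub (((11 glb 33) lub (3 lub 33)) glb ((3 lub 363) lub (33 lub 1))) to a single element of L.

33

11 ∧ 33 = 11
11 ∧ 33 = 11
3 ∨ 11 = 33
11 ∨ 33 = 33
11 ∧ 33 = 11
11 ∧ 33 = 11
3 ∨ 33 = 33
11 ∨ 33 = 33
3 ∨ 363 = 363
33 ∨ 1 = 33
363 ∨ 33 = 363
33 ∧ 363 = 33
11 ∨ 33 = 33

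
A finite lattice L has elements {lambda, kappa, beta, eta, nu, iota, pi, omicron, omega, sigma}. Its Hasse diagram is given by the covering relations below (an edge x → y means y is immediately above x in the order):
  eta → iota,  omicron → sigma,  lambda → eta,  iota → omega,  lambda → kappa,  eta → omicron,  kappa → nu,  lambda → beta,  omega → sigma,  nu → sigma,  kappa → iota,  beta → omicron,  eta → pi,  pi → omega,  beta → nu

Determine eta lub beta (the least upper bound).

Common upper bounds of {eta, beta}: omicron, sigma.
The least among these is omicron.

omicron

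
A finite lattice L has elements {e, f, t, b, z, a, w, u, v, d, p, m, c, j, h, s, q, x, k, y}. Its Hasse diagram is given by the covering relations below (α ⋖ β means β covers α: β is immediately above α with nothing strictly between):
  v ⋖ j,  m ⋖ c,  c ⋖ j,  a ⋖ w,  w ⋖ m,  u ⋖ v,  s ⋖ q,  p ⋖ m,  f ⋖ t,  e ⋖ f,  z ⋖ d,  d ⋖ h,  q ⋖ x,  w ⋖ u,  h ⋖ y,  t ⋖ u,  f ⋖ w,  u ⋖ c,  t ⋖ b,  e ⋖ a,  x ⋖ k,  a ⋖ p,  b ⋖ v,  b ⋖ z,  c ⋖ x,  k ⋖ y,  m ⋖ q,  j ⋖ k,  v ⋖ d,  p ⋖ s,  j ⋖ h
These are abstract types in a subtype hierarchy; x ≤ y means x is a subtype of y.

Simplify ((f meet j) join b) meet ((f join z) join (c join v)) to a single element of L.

f ∧ j = f
f ∨ b = b
f ∨ z = z
c ∨ v = j
z ∨ j = h
b ∧ h = b

b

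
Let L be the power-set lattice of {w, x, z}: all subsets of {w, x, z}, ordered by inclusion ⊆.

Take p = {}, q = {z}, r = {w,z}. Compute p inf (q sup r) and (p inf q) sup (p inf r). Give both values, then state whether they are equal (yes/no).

q sup r = {w,z}, so p inf (q sup r) = {} inf {w,z} = {}.
p inf q = {} and p inf r = {}, so (p inf q) sup (p inf r) = {} sup {} = {}.
Equal: yes.

{}; {}; yes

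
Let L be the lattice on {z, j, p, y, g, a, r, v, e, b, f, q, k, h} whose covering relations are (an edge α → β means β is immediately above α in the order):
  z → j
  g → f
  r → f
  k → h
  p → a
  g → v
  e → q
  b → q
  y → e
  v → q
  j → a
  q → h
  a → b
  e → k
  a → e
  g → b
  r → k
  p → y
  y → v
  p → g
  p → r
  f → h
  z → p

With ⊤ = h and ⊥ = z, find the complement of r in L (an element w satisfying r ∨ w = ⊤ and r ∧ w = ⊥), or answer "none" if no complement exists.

none

For every candidate w, either r ∨ w ≠ h or r ∧ w ≠ z; no complement exists.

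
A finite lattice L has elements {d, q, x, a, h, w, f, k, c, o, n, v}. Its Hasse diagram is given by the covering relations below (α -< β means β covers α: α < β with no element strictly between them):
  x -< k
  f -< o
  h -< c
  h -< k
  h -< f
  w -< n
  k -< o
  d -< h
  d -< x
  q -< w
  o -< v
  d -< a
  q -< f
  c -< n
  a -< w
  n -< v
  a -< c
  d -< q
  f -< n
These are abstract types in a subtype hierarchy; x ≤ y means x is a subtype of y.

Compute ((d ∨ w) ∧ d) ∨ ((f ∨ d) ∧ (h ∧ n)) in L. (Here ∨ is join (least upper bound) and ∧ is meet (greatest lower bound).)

d ∨ w = w
w ∧ d = d
f ∨ d = f
h ∧ n = h
f ∧ h = h
d ∨ h = h

h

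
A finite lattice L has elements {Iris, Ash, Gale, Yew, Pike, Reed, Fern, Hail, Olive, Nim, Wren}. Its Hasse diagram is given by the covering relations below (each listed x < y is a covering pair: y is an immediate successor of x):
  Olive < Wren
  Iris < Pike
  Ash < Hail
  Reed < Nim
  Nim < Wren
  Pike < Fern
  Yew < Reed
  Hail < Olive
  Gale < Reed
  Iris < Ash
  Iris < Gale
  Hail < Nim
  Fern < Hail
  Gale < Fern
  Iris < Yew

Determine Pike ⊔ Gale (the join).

Fern

Common upper bounds of {Pike, Gale}: Fern, Hail, Nim, Olive, Wren.
The least among these is Fern.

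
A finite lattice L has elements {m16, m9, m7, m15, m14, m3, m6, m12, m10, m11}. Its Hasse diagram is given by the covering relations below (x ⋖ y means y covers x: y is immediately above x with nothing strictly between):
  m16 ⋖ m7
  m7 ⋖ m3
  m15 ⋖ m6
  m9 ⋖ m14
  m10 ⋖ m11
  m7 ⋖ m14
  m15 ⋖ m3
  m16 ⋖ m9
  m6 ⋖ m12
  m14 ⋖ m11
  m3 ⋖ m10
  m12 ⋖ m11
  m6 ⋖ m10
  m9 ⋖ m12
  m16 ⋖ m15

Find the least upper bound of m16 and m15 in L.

Common upper bounds of {m16, m15}: m10, m11, m12, m15, m3, m6.
The least among these is m15.

m15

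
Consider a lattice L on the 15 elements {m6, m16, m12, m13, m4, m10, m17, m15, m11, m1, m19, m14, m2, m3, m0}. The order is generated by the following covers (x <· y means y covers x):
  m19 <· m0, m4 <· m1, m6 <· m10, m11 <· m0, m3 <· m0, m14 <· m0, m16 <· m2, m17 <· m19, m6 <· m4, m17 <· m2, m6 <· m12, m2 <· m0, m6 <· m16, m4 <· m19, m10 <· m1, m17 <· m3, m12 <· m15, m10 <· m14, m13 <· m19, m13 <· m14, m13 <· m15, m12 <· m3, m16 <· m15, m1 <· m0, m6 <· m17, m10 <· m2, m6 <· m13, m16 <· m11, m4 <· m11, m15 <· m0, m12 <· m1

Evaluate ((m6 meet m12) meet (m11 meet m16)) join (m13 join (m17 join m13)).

m19

m6 ∧ m12 = m6
m11 ∧ m16 = m16
m6 ∧ m16 = m6
m17 ∨ m13 = m19
m13 ∨ m19 = m19
m6 ∨ m19 = m19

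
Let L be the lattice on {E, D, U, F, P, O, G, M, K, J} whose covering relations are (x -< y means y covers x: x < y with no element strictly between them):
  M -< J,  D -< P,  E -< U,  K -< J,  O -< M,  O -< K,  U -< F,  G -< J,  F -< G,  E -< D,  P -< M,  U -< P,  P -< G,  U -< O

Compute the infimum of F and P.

U

Common lower bounds of {F, P}: E, U.
The greatest among these is U.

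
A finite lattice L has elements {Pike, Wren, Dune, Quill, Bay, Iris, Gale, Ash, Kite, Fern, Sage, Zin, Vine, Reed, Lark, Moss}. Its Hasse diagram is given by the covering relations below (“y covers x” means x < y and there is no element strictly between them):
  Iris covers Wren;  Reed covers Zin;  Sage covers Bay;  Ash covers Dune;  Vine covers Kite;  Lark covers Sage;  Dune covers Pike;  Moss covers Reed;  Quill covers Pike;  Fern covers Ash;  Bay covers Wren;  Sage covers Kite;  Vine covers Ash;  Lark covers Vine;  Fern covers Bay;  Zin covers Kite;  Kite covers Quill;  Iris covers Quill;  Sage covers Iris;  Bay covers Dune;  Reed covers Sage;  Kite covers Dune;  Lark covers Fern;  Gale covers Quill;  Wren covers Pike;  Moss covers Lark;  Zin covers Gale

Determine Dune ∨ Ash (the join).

Common upper bounds of {Dune, Ash}: Ash, Fern, Lark, Moss, Vine.
The least among these is Ash.

Ash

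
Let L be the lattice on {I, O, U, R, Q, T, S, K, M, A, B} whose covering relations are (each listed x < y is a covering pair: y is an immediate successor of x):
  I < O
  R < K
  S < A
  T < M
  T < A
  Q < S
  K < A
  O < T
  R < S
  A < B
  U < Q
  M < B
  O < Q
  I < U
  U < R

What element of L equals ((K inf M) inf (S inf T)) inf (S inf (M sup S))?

K ∧ M = I
S ∧ T = O
I ∧ O = I
M ∨ S = B
S ∧ B = S
I ∧ S = I

I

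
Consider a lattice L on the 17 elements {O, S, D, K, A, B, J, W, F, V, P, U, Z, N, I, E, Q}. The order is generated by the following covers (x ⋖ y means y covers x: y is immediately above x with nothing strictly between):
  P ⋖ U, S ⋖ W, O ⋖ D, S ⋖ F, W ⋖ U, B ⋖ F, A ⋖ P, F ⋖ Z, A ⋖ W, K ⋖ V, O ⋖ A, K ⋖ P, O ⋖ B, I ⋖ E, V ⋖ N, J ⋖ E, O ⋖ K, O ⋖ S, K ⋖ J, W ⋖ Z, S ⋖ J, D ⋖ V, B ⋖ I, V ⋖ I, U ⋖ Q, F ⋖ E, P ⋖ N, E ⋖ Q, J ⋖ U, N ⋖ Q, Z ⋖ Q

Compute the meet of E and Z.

F

Common lower bounds of {E, Z}: B, F, O, S.
The greatest among these is F.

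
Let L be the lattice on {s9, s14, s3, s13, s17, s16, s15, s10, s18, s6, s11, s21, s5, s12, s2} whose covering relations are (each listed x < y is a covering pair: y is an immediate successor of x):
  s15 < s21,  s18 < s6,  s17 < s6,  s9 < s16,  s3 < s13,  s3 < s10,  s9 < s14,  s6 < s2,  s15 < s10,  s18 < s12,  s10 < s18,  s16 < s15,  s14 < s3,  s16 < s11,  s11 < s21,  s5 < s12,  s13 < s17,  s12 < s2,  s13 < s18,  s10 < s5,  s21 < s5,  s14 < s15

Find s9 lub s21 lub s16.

Common upper bounds of {s9, s21, s16}: s12, s2, s21, s5.
The least among these is s21.

s21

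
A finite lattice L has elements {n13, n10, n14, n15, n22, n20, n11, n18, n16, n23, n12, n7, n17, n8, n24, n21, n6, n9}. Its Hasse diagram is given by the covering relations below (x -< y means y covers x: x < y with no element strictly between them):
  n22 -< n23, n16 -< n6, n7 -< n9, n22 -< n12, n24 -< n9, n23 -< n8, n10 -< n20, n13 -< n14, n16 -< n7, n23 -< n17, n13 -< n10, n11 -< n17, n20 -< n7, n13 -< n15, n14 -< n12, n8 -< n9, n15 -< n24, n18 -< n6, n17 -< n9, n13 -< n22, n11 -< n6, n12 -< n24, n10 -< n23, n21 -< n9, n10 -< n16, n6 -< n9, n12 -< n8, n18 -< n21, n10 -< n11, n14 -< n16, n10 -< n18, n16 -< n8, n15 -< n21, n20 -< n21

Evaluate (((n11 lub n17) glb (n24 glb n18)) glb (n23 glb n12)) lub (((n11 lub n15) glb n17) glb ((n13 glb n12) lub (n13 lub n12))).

n22

n11 ∨ n17 = n17
n24 ∧ n18 = n13
n17 ∧ n13 = n13
n23 ∧ n12 = n22
n13 ∧ n22 = n13
n11 ∨ n15 = n9
n9 ∧ n17 = n17
n13 ∧ n12 = n13
n13 ∨ n12 = n12
n13 ∨ n12 = n12
n17 ∧ n12 = n22
n13 ∨ n22 = n22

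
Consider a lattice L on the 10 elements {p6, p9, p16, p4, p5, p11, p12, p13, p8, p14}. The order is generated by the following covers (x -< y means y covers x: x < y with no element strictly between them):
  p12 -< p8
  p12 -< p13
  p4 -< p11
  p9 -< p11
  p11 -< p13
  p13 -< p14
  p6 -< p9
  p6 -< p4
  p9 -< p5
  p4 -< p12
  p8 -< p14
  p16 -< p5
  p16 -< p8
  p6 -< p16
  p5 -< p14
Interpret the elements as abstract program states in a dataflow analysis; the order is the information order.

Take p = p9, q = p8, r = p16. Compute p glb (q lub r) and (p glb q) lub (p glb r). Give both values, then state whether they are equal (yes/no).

q lub r = p8, so p glb (q lub r) = p9 glb p8 = p6.
p glb q = p6 and p glb r = p6, so (p glb q) lub (p glb r) = p6 lub p6 = p6.
Equal: yes.

p6; p6; yes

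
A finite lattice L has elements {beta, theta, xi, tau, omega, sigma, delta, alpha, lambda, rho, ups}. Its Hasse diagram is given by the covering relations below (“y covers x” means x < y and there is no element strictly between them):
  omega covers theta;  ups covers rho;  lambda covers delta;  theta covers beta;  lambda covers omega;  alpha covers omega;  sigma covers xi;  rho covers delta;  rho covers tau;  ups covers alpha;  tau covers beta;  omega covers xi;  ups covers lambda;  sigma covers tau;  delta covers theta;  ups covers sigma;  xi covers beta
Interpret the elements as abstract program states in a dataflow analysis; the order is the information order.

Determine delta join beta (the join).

delta

Common upper bounds of {delta, beta}: delta, lambda, rho, ups.
The least among these is delta.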